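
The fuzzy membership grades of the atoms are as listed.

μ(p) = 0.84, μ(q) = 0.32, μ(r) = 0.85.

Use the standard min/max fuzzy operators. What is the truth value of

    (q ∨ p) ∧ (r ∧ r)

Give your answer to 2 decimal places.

q ∨ p = max(a, b) on (0.32, 0.84) = 0.84
r ∧ r = min(a, b) on (0.85, 0.85) = 0.85
(q ∨ p) ∧ (r ∧ r) = min(a, b) on (0.84, 0.85) = 0.84

0.84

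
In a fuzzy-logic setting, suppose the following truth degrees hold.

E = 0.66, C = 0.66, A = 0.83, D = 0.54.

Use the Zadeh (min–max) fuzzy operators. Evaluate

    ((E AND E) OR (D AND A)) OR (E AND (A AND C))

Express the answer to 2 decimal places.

0.66

E AND E = min(a, b) on (0.66, 0.66) = 0.66
D AND A = min(a, b) on (0.54, 0.83) = 0.54
(E AND E) OR (D AND A) = max(a, b) on (0.66, 0.54) = 0.66
A AND C = min(a, b) on (0.83, 0.66) = 0.66
E AND (A AND C) = min(a, b) on (0.66, 0.66) = 0.66
((E AND E) OR (D AND A)) OR (E AND (A AND C)) = max(a, b) on (0.66, 0.66) = 0.66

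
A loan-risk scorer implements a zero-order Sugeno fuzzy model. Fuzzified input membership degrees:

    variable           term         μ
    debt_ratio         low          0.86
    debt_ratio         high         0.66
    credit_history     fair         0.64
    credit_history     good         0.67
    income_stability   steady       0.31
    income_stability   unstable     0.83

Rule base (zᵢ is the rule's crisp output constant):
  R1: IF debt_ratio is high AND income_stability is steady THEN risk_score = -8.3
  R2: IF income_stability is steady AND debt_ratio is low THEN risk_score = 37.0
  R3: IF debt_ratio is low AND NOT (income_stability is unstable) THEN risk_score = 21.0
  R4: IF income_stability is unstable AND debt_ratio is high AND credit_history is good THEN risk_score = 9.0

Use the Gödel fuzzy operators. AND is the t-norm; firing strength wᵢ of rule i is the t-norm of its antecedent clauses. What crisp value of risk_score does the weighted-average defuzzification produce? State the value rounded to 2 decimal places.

12.69

R1 (z=-8.3): high=0.66, steady=0.31; AND[min(a, b)] → w = 0.31
R2 (z=37.0): steady=0.31, low=0.86; AND[min(a, b)] → w = 0.31
R3 (z=21.0): low=0.86, ¬unstable=1−0.83=0.17; AND[min(a, b)] → w = 0.17
R4 (z=9.0): unstable=0.83, high=0.66, good=0.67; AND[min(a, b)] → w = 0.66
Weighted average = (0.31·-8.3 + 0.31·37.0 + 0.17·21.0 + 0.66·9.0) / (0.31 + 0.31 + 0.17 + 0.66)
  = 18.4070 / 1.4500 = 12.69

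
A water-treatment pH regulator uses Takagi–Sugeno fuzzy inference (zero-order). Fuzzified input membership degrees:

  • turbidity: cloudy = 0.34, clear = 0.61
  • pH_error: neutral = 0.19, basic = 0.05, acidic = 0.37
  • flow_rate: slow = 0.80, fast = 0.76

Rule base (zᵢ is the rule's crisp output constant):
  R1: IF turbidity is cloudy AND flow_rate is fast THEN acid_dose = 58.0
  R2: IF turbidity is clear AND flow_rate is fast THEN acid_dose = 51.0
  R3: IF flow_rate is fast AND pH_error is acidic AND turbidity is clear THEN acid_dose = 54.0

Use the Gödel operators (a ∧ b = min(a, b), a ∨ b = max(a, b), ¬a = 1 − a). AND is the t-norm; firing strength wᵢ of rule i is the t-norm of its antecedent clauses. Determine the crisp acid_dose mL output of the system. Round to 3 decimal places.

53.644

R1 (z=58.0): cloudy=0.34, fast=0.76; AND[min(a, b)] → w = 0.34
R2 (z=51.0): clear=0.61, fast=0.76; AND[min(a, b)] → w = 0.61
R3 (z=54.0): fast=0.76, acidic=0.37, clear=0.61; AND[min(a, b)] → w = 0.37
Weighted average = (0.34·58.0 + 0.61·51.0 + 0.37·54.0) / (0.34 + 0.61 + 0.37)
  = 70.8100 / 1.3200 = 53.644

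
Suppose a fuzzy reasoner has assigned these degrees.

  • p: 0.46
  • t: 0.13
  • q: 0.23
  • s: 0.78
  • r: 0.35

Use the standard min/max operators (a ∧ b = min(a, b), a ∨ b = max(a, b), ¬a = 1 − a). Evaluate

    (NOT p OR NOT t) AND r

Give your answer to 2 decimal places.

NOT p = 1 − 0.46 = 0.54
NOT t = 1 − 0.13 = 0.87
NOT p OR NOT t = max(a, b) on (0.54, 0.87) = 0.87
(NOT p OR NOT t) AND r = min(a, b) on (0.87, 0.35) = 0.35

0.35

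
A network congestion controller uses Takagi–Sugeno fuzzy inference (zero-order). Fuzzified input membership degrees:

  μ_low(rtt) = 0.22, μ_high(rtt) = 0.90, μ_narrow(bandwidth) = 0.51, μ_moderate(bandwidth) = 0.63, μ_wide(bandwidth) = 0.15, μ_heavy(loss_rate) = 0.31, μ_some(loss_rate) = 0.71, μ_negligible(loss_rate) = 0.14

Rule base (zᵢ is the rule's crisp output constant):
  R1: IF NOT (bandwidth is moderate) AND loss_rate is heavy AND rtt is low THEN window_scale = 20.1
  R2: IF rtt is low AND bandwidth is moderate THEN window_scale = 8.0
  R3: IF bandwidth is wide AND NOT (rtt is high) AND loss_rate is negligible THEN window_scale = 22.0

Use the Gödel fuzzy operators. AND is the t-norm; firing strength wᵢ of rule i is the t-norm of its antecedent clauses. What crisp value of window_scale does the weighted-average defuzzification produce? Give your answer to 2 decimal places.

R1 (z=20.1): ¬moderate=1−0.63=0.37, heavy=0.31, low=0.22; AND[min(a, b)] → w = 0.22
R2 (z=8.0): low=0.22, moderate=0.63; AND[min(a, b)] → w = 0.22
R3 (z=22.0): wide=0.15, ¬high=1−0.90=0.10, negligible=0.14; AND[min(a, b)] → w = 0.10
Weighted average = (0.22·20.1 + 0.22·8.0 + 0.10·22.0) / (0.22 + 0.22 + 0.10)
  = 8.3820 / 0.5400 = 15.52

15.52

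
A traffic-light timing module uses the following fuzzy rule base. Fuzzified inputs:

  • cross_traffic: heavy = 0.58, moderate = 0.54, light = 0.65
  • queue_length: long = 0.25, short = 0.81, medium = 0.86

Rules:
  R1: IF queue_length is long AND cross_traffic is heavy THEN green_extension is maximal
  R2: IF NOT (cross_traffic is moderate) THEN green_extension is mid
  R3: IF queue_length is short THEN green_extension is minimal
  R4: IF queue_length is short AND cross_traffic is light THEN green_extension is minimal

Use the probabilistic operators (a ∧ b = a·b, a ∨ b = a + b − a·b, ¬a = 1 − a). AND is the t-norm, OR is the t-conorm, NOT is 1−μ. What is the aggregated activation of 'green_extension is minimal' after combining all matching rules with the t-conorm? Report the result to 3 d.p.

0.910

R1: long=0.25, heavy=0.58; AND[a·b] → w = 0.1450
R2: ¬moderate=1−0.54=0.46 → w = 0.4600
R3: short=0.81 → w = 0.8100
R4: short=0.81, light=0.65; AND[a·b] → w = 0.5265
Rules with consequent 'minimal': {R3, R4} → strengths 0.8100, 0.5265
Aggregate via t-conorm [a + b − a·b]: 0.9100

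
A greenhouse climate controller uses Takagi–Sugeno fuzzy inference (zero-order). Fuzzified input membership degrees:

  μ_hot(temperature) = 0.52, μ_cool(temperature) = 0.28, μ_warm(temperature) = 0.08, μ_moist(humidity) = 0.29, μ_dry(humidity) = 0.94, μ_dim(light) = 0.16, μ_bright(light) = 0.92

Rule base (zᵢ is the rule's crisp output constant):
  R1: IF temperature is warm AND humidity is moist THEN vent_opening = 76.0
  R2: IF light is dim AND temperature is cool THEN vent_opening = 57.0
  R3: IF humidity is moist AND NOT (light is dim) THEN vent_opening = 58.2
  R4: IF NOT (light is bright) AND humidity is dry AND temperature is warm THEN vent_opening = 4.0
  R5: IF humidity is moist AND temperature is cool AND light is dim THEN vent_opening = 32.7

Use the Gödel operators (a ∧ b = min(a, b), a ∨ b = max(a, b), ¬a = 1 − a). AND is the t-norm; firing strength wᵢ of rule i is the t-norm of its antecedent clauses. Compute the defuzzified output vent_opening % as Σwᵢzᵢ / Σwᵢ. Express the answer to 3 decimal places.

R1 (z=76.0): warm=0.08, moist=0.29; AND[min(a, b)] → w = 0.08
R2 (z=57.0): dim=0.16, cool=0.28; AND[min(a, b)] → w = 0.16
R3 (z=58.2): moist=0.29, ¬dim=1−0.16=0.84; AND[min(a, b)] → w = 0.29
R4 (z=4.0): ¬bright=1−0.92=0.08, dry=0.94, warm=0.08; AND[min(a, b)] → w = 0.08
R5 (z=32.7): moist=0.29, cool=0.28, dim=0.16; AND[min(a, b)] → w = 0.16
Weighted average = (0.08·76.0 + 0.16·57.0 + 0.29·58.2 + 0.08·4.0 + 0.16·32.7) / (0.08 + 0.16 + 0.29 + 0.08 + 0.16)
  = 37.6300 / 0.7700 = 48.870

48.870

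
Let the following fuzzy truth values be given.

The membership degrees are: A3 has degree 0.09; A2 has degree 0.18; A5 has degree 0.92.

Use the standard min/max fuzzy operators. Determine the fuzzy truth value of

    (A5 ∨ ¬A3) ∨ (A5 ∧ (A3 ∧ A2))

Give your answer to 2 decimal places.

¬A3 = 1 − 0.09 = 0.91
A5 ∨ ¬A3 = max(a, b) on (0.92, 0.91) = 0.92
A3 ∧ A2 = min(a, b) on (0.09, 0.18) = 0.09
A5 ∧ (A3 ∧ A2) = min(a, b) on (0.92, 0.09) = 0.09
(A5 ∨ ¬A3) ∨ (A5 ∧ (A3 ∧ A2)) = max(a, b) on (0.92, 0.09) = 0.92

0.92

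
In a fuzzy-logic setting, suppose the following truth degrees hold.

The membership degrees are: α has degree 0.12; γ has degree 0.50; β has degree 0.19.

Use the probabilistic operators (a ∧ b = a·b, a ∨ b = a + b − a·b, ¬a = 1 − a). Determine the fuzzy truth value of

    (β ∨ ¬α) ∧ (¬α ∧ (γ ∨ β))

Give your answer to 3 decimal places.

¬α = 1 − 0.1200 = 0.8800
β ∨ ¬α = a + b − a·b on (0.1900, 0.8800) = 0.9028
¬α = 1 − 0.1200 = 0.8800
γ ∨ β = a + b − a·b on (0.5000, 0.1900) = 0.5950
¬α ∧ (γ ∨ β) = a·b on (0.8800, 0.5950) = 0.5236
(β ∨ ¬α) ∧ (¬α ∧ (γ ∨ β)) = a·b on (0.9028, 0.5236) = 0.4727

0.473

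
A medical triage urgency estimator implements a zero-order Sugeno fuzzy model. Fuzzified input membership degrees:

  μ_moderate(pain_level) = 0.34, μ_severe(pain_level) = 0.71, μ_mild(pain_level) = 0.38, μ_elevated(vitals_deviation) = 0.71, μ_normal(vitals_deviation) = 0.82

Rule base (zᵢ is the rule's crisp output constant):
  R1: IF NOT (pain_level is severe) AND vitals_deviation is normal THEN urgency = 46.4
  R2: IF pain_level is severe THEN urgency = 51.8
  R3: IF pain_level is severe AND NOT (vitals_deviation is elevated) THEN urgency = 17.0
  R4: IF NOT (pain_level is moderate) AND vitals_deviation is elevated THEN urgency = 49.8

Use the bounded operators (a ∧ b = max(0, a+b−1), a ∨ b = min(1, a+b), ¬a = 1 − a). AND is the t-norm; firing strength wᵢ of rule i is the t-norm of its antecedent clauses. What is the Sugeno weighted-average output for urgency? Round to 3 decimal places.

R1 (z=46.4): ¬severe=1−0.71=0.29, normal=0.82; AND[max(0, a+b−1)] → w = 0.11
R2 (z=51.8): severe=0.71 → w = 0.71
R3 (z=17.0): severe=0.71, ¬elevated=1−0.71=0.29; AND[max(0, a+b−1)] → w = 0.00
R4 (z=49.8): ¬moderate=1−0.34=0.66, elevated=0.71; AND[max(0, a+b−1)] → w = 0.37
Weighted average = (0.11·46.4 + 0.71·51.8 + 0.00·17.0 + 0.37·49.8) / (0.11 + 0.71 + 0.00 + 0.37)
  = 60.3080 / 1.1900 = 50.679

50.679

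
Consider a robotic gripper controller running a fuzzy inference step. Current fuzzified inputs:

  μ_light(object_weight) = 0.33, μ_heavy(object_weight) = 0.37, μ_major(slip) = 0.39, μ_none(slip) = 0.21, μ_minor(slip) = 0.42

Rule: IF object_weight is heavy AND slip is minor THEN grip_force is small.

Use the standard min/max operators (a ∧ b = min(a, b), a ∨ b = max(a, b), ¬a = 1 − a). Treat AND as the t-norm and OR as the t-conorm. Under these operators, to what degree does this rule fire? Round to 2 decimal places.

firing strength: heavy=0.37, minor=0.42; AND[min(a, b)] → w = 0.37

0.37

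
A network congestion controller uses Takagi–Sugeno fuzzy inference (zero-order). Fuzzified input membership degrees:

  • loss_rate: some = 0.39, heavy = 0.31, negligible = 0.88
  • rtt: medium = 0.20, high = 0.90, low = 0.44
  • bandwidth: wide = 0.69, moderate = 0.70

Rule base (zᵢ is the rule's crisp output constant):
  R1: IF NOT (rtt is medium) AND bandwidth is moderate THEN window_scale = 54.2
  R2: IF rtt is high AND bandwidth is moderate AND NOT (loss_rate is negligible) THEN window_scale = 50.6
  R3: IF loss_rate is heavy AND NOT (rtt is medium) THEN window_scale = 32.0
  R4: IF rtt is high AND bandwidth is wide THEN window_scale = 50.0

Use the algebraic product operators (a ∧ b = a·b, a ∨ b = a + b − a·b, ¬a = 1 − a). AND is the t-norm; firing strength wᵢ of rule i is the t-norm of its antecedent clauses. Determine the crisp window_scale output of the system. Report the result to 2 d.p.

R1 (z=54.2): ¬medium=1−0.20=0.80, moderate=0.70; AND[a·b] → w = 0.5600
R2 (z=50.6): high=0.90, moderate=0.70, ¬negligible=1−0.88=0.12; AND[a·b] → w = 0.0756
R3 (z=32.0): heavy=0.31, ¬medium=1−0.20=0.80; AND[a·b] → w = 0.2480
R4 (z=50.0): high=0.90, wide=0.69; AND[a·b] → w = 0.6210
Weighted average = (0.5600·54.2 + 0.0756·50.6 + 0.2480·32.0 + 0.6210·50.0) / (0.5600 + 0.0756 + 0.2480 + 0.6210)
  = 73.1634 / 1.5046 = 48.63

48.63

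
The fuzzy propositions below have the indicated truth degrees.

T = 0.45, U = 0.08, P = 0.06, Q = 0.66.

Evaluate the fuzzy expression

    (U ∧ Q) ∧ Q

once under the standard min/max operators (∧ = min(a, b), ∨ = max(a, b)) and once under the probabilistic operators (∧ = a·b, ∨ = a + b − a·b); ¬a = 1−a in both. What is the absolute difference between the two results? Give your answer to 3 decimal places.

Under standard min/max:
  U ∧ Q = min(a, b) on (0.08, 0.66) = 0.08
  (U ∧ Q) ∧ Q = min(a, b) on (0.08, 0.66) = 0.08
  → value = 0.0800
Under probabilistic:
  U ∧ Q = a·b on (0.0800, 0.6600) = 0.0528
  (U ∧ Q) ∧ Q = a·b on (0.0528, 0.6600) = 0.0348
  → value = 0.0348
|0.0800 − 0.0348| = 0.045

0.045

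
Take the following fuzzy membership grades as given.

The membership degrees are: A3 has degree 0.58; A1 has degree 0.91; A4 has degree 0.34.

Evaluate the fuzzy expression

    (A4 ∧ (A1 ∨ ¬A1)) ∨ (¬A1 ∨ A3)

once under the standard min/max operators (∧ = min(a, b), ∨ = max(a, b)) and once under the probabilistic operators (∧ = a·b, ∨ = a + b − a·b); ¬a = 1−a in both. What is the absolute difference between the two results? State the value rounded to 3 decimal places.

0.157

Under standard min/max:
  ¬A1 = 1 − 0.91 = 0.09
  A1 ∨ ¬A1 = max(a, b) on (0.91, 0.09) = 0.91
  A4 ∧ (A1 ∨ ¬A1) = min(a, b) on (0.34, 0.91) = 0.34
  ¬A1 = 1 − 0.91 = 0.09
  ¬A1 ∨ A3 = max(a, b) on (0.09, 0.58) = 0.58
  (A4 ∧ (A1 ∨ ¬A1)) ∨ (¬A1 ∨ A3) = max(a, b) on (0.34, 0.58) = 0.58
  → value = 0.5800
Under probabilistic:
  ¬A1 = 1 − 0.9100 = 0.0900
  A1 ∨ ¬A1 = a + b − a·b on (0.9100, 0.0900) = 0.9181
  A4 ∧ (A1 ∨ ¬A1) = a·b on (0.3400, 0.9181) = 0.3122
  ¬A1 = 1 − 0.9100 = 0.0900
  ¬A1 ∨ A3 = a + b − a·b on (0.0900, 0.5800) = 0.6178
  (A4 ∧ (A1 ∨ ¬A1)) ∨ (¬A1 ∨ A3) = a + b − a·b on (0.3122, 0.6178) = 0.7371
  → value = 0.7371
|0.5800 − 0.7371| = 0.157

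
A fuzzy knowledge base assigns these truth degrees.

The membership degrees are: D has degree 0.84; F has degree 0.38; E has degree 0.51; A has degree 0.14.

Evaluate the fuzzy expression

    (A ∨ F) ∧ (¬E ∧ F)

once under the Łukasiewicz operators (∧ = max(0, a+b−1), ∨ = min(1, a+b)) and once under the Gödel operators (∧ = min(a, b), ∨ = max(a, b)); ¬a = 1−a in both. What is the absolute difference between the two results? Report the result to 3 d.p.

0.380

Under Łukasiewicz:
  A ∨ F = min(1, a+b) on (0.14, 0.38) = 0.52
  ¬E = 1 − 0.51 = 0.49
  ¬E ∧ F = max(0, a+b−1) on (0.49, 0.38) = 0.00
  (A ∨ F) ∧ (¬E ∧ F) = max(0, a+b−1) on (0.52, 0.00) = 0.00
  → value = 0.0000
Under Gödel:
  A ∨ F = max(a, b) on (0.14, 0.38) = 0.38
  ¬E = 1 − 0.51 = 0.49
  ¬E ∧ F = min(a, b) on (0.49, 0.38) = 0.38
  (A ∨ F) ∧ (¬E ∧ F) = min(a, b) on (0.38, 0.38) = 0.38
  → value = 0.3800
|0.0000 − 0.3800| = 0.380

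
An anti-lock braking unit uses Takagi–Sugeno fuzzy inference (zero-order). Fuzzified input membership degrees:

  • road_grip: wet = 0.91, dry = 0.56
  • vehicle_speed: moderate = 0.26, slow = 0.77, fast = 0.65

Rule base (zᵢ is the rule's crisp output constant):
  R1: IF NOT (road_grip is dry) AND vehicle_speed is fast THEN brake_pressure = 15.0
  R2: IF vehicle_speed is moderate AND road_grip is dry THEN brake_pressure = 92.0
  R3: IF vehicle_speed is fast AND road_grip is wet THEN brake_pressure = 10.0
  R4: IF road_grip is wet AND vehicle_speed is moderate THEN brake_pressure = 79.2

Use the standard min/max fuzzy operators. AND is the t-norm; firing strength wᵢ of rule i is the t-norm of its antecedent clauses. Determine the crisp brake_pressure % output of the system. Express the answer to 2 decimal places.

R1 (z=15.0): ¬dry=1−0.56=0.44, fast=0.65; AND[min(a, b)] → w = 0.44
R2 (z=92.0): moderate=0.26, dry=0.56; AND[min(a, b)] → w = 0.26
R3 (z=10.0): fast=0.65, wet=0.91; AND[min(a, b)] → w = 0.65
R4 (z=79.2): wet=0.91, moderate=0.26; AND[min(a, b)] → w = 0.26
Weighted average = (0.44·15.0 + 0.26·92.0 + 0.65·10.0 + 0.26·79.2) / (0.44 + 0.26 + 0.65 + 0.26)
  = 57.6120 / 1.6100 = 35.78

35.78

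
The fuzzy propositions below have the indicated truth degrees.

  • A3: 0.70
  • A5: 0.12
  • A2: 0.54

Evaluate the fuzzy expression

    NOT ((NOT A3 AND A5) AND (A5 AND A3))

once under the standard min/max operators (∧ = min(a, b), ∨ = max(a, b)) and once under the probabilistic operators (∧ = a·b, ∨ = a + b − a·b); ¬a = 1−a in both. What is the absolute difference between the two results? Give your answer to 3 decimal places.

0.117

Under standard min/max:
  NOT A3 = 1 − 0.70 = 0.30
  NOT A3 AND A5 = min(a, b) on (0.30, 0.12) = 0.12
  A5 AND A3 = min(a, b) on (0.12, 0.70) = 0.12
  (NOT A3 AND A5) AND (A5 AND A3) = min(a, b) on (0.12, 0.12) = 0.12
  NOT ((NOT A3 AND A5) AND (A5 AND A3)) = 1 − 0.12 = 0.88
  → value = 0.8800
Under probabilistic:
  NOT A3 = 1 − 0.7000 = 0.3000
  NOT A3 AND A5 = a·b on (0.3000, 0.1200) = 0.0360
  A5 AND A3 = a·b on (0.1200, 0.7000) = 0.0840
  (NOT A3 AND A5) AND (A5 AND A3) = a·b on (0.0360, 0.0840) = 0.0030
  NOT ((NOT A3 AND A5) AND (A5 AND A3)) = 1 − 0.0030 = 0.9970
  → value = 0.9970
|0.8800 − 0.9970| = 0.117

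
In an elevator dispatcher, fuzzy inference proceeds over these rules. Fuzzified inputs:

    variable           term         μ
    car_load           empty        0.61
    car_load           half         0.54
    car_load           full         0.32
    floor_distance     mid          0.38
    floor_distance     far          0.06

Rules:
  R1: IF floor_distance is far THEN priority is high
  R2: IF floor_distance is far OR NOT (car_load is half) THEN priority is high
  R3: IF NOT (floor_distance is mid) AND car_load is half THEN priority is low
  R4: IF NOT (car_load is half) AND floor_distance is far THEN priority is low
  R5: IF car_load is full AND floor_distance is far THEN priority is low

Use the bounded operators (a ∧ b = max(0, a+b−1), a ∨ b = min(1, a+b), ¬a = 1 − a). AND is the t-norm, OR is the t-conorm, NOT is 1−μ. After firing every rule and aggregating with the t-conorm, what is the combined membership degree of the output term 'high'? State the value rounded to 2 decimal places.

R1: far=0.06 → w = 0.06
R2: far=0.06, ¬half=1−0.54=0.46; OR[min(1, a+b)] → w = 0.52
R3: ¬mid=1−0.38=0.62, half=0.54; AND[max(0, a+b−1)] → w = 0.16
R4: ¬half=1−0.54=0.46, far=0.06; AND[max(0, a+b−1)] → w = 0.00
R5: full=0.32, far=0.06; AND[max(0, a+b−1)] → w = 0.00
Rules with consequent 'high': {R1, R2} → strengths 0.06, 0.52
Aggregate via t-conorm [min(1, a+b)]: 0.58

0.58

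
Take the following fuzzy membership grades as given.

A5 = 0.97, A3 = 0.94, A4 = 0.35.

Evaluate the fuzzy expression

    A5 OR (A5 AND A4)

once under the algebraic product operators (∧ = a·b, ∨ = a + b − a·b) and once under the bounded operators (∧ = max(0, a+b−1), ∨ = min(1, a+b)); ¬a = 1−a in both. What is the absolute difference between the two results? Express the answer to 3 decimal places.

Under algebraic product:
  A5 AND A4 = a·b on (0.9700, 0.3500) = 0.3395
  A5 OR (A5 AND A4) = a + b − a·b on (0.9700, 0.3395) = 0.9802
  → value = 0.9802
Under bounded:
  A5 AND A4 = max(0, a+b−1) on (0.97, 0.35) = 0.32
  A5 OR (A5 AND A4) = min(1, a+b) on (0.97, 0.32) = 1.00
  → value = 1.0000
|0.9802 − 1.0000| = 0.020

0.020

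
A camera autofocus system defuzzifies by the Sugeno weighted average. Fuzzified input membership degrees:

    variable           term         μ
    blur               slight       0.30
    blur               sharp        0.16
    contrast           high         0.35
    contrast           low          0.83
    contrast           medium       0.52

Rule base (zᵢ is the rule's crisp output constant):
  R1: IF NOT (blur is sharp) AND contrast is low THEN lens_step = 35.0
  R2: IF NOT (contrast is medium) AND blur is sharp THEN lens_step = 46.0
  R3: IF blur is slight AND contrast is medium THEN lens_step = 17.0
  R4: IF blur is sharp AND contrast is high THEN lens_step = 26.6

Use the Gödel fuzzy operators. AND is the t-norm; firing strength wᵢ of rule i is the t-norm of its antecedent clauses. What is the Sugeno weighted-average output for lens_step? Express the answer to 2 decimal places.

R1 (z=35.0): ¬sharp=1−0.16=0.84, low=0.83; AND[min(a, b)] → w = 0.83
R2 (z=46.0): ¬medium=1−0.52=0.48, sharp=0.16; AND[min(a, b)] → w = 0.16
R3 (z=17.0): slight=0.30, medium=0.52; AND[min(a, b)] → w = 0.30
R4 (z=26.6): sharp=0.16, high=0.35; AND[min(a, b)] → w = 0.16
Weighted average = (0.83·35.0 + 0.16·46.0 + 0.30·17.0 + 0.16·26.6) / (0.83 + 0.16 + 0.30 + 0.16)
  = 45.7660 / 1.4500 = 31.56

31.56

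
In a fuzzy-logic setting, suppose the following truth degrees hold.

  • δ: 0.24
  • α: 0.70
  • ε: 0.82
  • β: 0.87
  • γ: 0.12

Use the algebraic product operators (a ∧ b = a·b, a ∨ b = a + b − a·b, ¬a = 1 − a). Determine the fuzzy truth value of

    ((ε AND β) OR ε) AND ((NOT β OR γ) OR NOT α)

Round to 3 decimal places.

0.440

ε AND β = a·b on (0.8200, 0.8700) = 0.7134
(ε AND β) OR ε = a + b − a·b on (0.7134, 0.8200) = 0.9484
NOT β = 1 − 0.8700 = 0.1300
NOT β OR γ = a + b − a·b on (0.1300, 0.1200) = 0.2344
NOT α = 1 − 0.7000 = 0.3000
(NOT β OR γ) OR NOT α = a + b − a·b on (0.2344, 0.3000) = 0.4641
((ε AND β) OR ε) AND ((NOT β OR γ) OR NOT α) = a·b on (0.9484, 0.4641) = 0.4401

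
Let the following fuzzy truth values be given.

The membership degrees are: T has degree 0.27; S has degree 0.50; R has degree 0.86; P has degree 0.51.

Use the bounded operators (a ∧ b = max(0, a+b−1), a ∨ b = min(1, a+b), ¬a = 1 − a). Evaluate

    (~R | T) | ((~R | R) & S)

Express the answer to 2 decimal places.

~R = 1 − 0.86 = 0.14
~R | T = min(1, a+b) on (0.14, 0.27) = 0.41
~R = 1 − 0.86 = 0.14
~R | R = min(1, a+b) on (0.14, 0.86) = 1.00
(~R | R) & S = max(0, a+b−1) on (1.00, 0.50) = 0.50
(~R | T) | ((~R | R) & S) = min(1, a+b) on (0.41, 0.50) = 0.91

0.91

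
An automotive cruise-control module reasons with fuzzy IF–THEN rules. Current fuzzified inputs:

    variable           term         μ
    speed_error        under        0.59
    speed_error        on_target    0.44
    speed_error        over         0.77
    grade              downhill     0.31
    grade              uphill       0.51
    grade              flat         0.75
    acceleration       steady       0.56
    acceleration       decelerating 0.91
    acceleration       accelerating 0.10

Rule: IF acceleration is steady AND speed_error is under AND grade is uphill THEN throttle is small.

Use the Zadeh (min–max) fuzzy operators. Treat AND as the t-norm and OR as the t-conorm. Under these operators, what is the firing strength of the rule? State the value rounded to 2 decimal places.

0.51

firing strength: steady=0.56, under=0.59, uphill=0.51; AND[min(a, b)] → w = 0.51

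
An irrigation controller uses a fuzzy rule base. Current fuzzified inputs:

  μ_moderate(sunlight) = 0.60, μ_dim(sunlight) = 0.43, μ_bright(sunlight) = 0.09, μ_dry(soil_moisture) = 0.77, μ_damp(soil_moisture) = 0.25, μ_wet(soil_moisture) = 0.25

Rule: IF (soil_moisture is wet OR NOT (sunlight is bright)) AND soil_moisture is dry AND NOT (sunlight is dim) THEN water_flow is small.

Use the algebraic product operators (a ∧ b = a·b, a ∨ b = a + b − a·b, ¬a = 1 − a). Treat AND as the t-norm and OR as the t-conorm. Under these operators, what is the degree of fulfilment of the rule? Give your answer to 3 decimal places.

0.409

firing strength: (wet=0.25 OR ¬bright=1−0.09=0.91) = 0.9325; AND[a·b] with dry=0.77, ¬dim=1−0.43=0.57 → w = 0.4093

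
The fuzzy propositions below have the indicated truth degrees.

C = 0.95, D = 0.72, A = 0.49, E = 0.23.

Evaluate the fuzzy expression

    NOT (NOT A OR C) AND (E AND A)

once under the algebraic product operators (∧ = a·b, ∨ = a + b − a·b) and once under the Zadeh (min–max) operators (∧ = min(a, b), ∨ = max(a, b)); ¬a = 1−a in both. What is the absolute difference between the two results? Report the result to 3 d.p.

Under algebraic product:
  NOT A = 1 − 0.4900 = 0.5100
  NOT A OR C = a + b − a·b on (0.5100, 0.9500) = 0.9755
  NOT (NOT A OR C) = 1 − 0.9755 = 0.0245
  E AND A = a·b on (0.2300, 0.4900) = 0.1127
  NOT (NOT A OR C) AND (E AND A) = a·b on (0.0245, 0.1127) = 0.0028
  → value = 0.0028
Under Zadeh (min–max):
  NOT A = 1 − 0.49 = 0.51
  NOT A OR C = max(a, b) on (0.51, 0.95) = 0.95
  NOT (NOT A OR C) = 1 − 0.95 = 0.05
  E AND A = min(a, b) on (0.23, 0.49) = 0.23
  NOT (NOT A OR C) AND (E AND A) = min(a, b) on (0.05, 0.23) = 0.05
  → value = 0.0500
|0.0028 − 0.0500| = 0.047

0.047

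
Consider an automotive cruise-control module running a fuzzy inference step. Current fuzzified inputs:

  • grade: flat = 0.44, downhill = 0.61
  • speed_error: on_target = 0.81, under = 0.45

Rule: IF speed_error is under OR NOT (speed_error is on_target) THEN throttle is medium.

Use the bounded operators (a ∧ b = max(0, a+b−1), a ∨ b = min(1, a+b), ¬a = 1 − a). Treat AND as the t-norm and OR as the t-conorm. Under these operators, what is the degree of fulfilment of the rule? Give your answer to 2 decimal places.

firing strength: under=0.45, ¬on_target=1−0.81=0.19; OR[min(1, a+b)] → w = 0.64

0.64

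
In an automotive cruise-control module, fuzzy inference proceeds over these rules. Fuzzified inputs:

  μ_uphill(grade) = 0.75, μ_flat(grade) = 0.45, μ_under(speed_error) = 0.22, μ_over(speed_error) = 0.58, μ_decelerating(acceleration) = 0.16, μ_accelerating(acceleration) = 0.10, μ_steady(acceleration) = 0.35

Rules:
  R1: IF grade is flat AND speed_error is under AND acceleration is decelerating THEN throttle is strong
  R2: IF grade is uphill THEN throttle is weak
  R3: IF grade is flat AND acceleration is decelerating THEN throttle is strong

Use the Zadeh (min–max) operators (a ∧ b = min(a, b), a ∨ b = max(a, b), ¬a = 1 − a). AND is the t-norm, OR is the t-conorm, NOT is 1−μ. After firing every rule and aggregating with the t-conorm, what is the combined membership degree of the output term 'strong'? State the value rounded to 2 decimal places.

R1: flat=0.45, under=0.22, decelerating=0.16; AND[min(a, b)] → w = 0.16
R2: uphill=0.75 → w = 0.75
R3: flat=0.45, decelerating=0.16; AND[min(a, b)] → w = 0.16
Rules with consequent 'strong': {R1, R3} → strengths 0.16, 0.16
Aggregate via t-conorm [max(a, b)]: 0.16

0.16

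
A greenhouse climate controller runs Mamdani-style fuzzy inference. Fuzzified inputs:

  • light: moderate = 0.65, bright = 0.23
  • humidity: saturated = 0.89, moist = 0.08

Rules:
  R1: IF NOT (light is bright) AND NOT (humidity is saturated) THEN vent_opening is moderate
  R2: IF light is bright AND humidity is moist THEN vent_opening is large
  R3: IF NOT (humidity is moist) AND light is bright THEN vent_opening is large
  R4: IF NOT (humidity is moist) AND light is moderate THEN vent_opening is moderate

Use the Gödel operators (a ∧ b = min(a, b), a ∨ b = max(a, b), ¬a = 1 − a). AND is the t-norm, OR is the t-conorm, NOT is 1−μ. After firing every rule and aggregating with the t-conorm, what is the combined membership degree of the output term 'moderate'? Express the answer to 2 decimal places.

0.65

R1: ¬bright=1−0.23=0.77, ¬saturated=1−0.89=0.11; AND[min(a, b)] → w = 0.11
R2: bright=0.23, moist=0.08; AND[min(a, b)] → w = 0.08
R3: ¬moist=1−0.08=0.92, bright=0.23; AND[min(a, b)] → w = 0.23
R4: ¬moist=1−0.08=0.92, moderate=0.65; AND[min(a, b)] → w = 0.65
Rules with consequent 'moderate': {R1, R4} → strengths 0.11, 0.65
Aggregate via t-conorm [max(a, b)]: 0.65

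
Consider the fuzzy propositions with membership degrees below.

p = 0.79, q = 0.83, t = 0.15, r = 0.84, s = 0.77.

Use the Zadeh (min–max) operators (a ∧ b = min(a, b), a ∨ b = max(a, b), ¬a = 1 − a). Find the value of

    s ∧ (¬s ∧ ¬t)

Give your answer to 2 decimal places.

0.23

¬s = 1 − 0.77 = 0.23
¬t = 1 − 0.15 = 0.85
¬s ∧ ¬t = min(a, b) on (0.23, 0.85) = 0.23
s ∧ (¬s ∧ ¬t) = min(a, b) on (0.77, 0.23) = 0.23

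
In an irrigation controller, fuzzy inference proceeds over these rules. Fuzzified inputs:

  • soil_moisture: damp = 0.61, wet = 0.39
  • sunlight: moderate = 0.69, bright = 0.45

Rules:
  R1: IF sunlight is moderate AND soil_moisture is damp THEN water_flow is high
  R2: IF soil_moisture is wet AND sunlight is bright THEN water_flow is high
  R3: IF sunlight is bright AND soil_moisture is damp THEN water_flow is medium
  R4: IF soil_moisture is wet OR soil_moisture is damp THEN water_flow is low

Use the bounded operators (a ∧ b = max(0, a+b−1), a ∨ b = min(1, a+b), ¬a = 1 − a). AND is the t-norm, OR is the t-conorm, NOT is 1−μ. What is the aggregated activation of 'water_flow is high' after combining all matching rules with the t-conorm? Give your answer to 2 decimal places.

R1: moderate=0.69, damp=0.61; AND[max(0, a+b−1)] → w = 0.30
R2: wet=0.39, bright=0.45; AND[max(0, a+b−1)] → w = 0.00
R3: bright=0.45, damp=0.61; AND[max(0, a+b−1)] → w = 0.06
R4: wet=0.39, damp=0.61; OR[min(1, a+b)] → w = 1.00
Rules with consequent 'high': {R1, R2} → strengths 0.30, 0.00
Aggregate via t-conorm [min(1, a+b)]: 0.30

0.30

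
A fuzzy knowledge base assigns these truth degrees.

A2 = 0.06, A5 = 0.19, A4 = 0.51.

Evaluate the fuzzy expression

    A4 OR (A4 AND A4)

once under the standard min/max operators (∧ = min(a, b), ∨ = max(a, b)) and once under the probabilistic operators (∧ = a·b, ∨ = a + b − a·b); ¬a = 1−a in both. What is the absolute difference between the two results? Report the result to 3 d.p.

0.127

Under standard min/max:
  A4 AND A4 = min(a, b) on (0.51, 0.51) = 0.51
  A4 OR (A4 AND A4) = max(a, b) on (0.51, 0.51) = 0.51
  → value = 0.5100
Under probabilistic:
  A4 AND A4 = a·b on (0.5100, 0.5100) = 0.2601
  A4 OR (A4 AND A4) = a + b − a·b on (0.5100, 0.2601) = 0.6374
  → value = 0.6374
|0.5100 − 0.6374| = 0.127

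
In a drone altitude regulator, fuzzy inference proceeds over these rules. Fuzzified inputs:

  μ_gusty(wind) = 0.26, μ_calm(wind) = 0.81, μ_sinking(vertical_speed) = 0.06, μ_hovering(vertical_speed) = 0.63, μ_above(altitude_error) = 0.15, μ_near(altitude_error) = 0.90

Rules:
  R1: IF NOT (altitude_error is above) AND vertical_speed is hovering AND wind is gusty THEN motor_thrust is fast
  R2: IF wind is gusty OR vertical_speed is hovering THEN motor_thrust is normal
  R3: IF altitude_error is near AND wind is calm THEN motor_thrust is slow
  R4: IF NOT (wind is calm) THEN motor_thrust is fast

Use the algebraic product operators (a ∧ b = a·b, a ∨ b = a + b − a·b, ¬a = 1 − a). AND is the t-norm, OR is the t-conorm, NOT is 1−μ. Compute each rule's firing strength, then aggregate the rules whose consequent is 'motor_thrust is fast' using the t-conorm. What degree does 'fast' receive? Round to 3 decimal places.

R1: ¬above=1−0.15=0.85, hovering=0.63, gusty=0.26; AND[a·b] → w = 0.1392
R2: gusty=0.26, hovering=0.63; OR[a + b − a·b] → w = 0.7262
R3: near=0.90, calm=0.81; AND[a·b] → w = 0.7290
R4: ¬calm=1−0.81=0.19 → w = 0.1900
Rules with consequent 'fast': {R1, R4} → strengths 0.1392, 0.1900
Aggregate via t-conorm [a + b − a·b]: 0.3028

0.303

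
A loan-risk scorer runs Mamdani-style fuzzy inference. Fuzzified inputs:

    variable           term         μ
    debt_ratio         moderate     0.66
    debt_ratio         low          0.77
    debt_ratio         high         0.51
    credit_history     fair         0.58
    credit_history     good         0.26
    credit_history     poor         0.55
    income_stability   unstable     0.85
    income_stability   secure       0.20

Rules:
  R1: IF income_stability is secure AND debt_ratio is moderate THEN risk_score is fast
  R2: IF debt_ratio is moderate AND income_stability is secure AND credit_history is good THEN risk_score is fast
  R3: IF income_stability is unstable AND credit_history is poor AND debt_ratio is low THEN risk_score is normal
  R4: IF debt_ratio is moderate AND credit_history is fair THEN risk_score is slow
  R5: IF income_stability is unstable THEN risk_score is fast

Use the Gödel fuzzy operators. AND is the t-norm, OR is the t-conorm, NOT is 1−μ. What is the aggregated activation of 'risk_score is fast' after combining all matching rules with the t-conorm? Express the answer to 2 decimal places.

0.85

R1: secure=0.20, moderate=0.66; AND[min(a, b)] → w = 0.20
R2: moderate=0.66, secure=0.20, good=0.26; AND[min(a, b)] → w = 0.20
R3: unstable=0.85, poor=0.55, low=0.77; AND[min(a, b)] → w = 0.55
R4: moderate=0.66, fair=0.58; AND[min(a, b)] → w = 0.58
R5: unstable=0.85 → w = 0.85
Rules with consequent 'fast': {R1, R2, R5} → strengths 0.20, 0.20, 0.85
Aggregate via t-conorm [max(a, b)]: 0.85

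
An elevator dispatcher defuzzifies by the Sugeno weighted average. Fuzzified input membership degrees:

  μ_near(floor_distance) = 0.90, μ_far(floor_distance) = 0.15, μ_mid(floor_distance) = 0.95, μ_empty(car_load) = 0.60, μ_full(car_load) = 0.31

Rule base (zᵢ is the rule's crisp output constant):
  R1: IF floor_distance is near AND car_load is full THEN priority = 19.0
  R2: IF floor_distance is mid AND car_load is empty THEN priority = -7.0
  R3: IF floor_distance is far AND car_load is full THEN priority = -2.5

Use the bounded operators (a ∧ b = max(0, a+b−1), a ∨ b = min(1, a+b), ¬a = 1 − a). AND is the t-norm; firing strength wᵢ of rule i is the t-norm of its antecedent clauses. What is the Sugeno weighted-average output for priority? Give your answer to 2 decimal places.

0.18

R1 (z=19.0): near=0.90, full=0.31; AND[max(0, a+b−1)] → w = 0.21
R2 (z=-7.0): mid=0.95, empty=0.60; AND[max(0, a+b−1)] → w = 0.55
R3 (z=-2.5): far=0.15, full=0.31; AND[max(0, a+b−1)] → w = 0.00
Weighted average = (0.21·19.0 + 0.55·-7.0 + 0.00·-2.5) / (0.21 + 0.55 + 0.00)
  = 0.1400 / 0.7600 = 0.18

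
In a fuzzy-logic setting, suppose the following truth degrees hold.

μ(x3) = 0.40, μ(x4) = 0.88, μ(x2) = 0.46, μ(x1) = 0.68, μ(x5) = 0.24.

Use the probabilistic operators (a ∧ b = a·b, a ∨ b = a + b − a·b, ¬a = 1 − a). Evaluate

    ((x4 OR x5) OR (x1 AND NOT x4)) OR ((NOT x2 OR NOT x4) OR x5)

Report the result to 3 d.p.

0.974

x4 OR x5 = a + b − a·b on (0.8800, 0.2400) = 0.9088
NOT x4 = 1 − 0.8800 = 0.1200
x1 AND NOT x4 = a·b on (0.6800, 0.1200) = 0.0816
(x4 OR x5) OR (x1 AND NOT x4) = a + b − a·b on (0.9088, 0.0816) = 0.9162
NOT x2 = 1 − 0.4600 = 0.5400
NOT x4 = 1 − 0.8800 = 0.1200
NOT x2 OR NOT x4 = a + b − a·b on (0.5400, 0.1200) = 0.5952
(NOT x2 OR NOT x4) OR x5 = a + b − a·b on (0.5952, 0.2400) = 0.6924
((x4 OR x5) OR (x1 AND NOT x4)) OR ((NOT x2 OR NOT x4) OR x5) = a + b − a·b on (0.9162, 0.6924) = 0.9742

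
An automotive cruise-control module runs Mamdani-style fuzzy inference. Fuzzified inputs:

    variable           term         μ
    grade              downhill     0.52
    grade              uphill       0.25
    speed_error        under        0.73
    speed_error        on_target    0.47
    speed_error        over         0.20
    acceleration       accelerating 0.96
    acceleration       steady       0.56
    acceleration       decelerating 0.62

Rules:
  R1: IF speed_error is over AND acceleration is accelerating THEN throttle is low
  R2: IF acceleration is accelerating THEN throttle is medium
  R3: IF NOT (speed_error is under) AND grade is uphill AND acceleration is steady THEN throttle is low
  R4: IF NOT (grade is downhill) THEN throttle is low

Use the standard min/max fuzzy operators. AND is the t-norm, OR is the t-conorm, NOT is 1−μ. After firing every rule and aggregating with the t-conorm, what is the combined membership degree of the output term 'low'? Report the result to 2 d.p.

R1: over=0.20, accelerating=0.96; AND[min(a, b)] → w = 0.20
R2: accelerating=0.96 → w = 0.96
R3: ¬under=1−0.73=0.27, uphill=0.25, steady=0.56; AND[min(a, b)] → w = 0.25
R4: ¬downhill=1−0.52=0.48 → w = 0.48
Rules with consequent 'low': {R1, R3, R4} → strengths 0.20, 0.25, 0.48
Aggregate via t-conorm [max(a, b)]: 0.48

0.48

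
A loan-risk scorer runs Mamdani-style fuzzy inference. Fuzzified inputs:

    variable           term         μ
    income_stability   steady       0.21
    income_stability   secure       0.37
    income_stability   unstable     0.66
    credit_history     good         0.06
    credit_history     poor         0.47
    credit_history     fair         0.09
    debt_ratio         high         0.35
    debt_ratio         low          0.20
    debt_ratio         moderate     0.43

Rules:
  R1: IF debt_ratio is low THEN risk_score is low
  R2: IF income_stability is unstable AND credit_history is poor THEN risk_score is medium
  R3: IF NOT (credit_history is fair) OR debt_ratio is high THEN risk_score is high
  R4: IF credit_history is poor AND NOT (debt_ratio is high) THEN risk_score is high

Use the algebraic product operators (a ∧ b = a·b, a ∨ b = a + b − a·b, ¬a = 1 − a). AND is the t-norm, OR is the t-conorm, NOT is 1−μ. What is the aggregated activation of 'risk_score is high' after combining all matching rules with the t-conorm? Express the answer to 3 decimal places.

R1: low=0.20 → w = 0.2000
R2: unstable=0.66, poor=0.47; AND[a·b] → w = 0.3102
R3: ¬fair=1−0.09=0.91, high=0.35; OR[a + b − a·b] → w = 0.9415
R4: poor=0.47, ¬high=1−0.35=0.65; AND[a·b] → w = 0.3055
Rules with consequent 'high': {R3, R4} → strengths 0.9415, 0.3055
Aggregate via t-conorm [a + b − a·b]: 0.9594

0.959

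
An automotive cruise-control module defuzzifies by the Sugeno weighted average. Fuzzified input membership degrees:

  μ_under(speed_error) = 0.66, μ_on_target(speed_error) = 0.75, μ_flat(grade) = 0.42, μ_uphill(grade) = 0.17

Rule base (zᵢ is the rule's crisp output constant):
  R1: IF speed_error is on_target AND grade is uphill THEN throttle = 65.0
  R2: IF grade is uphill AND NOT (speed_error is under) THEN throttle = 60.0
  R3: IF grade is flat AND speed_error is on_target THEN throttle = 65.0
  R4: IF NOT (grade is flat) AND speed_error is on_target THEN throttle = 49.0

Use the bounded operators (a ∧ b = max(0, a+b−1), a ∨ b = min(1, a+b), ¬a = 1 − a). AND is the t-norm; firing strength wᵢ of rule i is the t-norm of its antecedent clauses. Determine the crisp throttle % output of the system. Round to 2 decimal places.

54.44

R1 (z=65.0): on_target=0.75, uphill=0.17; AND[max(0, a+b−1)] → w = 0.00
R2 (z=60.0): uphill=0.17, ¬under=1−0.66=0.34; AND[max(0, a+b−1)] → w = 0.00
R3 (z=65.0): flat=0.42, on_target=0.75; AND[max(0, a+b−1)] → w = 0.17
R4 (z=49.0): ¬flat=1−0.42=0.58, on_target=0.75; AND[max(0, a+b−1)] → w = 0.33
Weighted average = (0.00·65.0 + 0.00·60.0 + 0.17·65.0 + 0.33·49.0) / (0.00 + 0.00 + 0.17 + 0.33)
  = 27.2200 / 0.5000 = 54.44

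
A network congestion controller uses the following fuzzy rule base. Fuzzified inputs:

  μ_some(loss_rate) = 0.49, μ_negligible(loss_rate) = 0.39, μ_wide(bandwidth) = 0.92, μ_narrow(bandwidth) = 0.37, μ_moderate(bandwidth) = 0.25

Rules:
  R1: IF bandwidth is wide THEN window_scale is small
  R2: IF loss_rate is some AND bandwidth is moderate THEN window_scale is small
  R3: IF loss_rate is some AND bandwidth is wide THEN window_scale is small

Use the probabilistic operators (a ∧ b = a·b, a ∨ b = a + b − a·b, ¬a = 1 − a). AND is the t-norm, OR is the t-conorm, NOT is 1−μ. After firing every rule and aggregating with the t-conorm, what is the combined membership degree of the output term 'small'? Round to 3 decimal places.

R1: wide=0.92 → w = 0.9200
R2: some=0.49, moderate=0.25; AND[a·b] → w = 0.1225
R3: some=0.49, wide=0.92; AND[a·b] → w = 0.4508
Rules with consequent 'small': {R1, R2, R3} → strengths 0.9200, 0.1225, 0.4508
Aggregate via t-conorm [a + b − a·b]: 0.9614

0.961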